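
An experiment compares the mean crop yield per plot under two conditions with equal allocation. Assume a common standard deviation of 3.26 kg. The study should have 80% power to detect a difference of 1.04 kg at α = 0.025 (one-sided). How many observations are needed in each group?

155 per group

For two equal groups, n per group = 2·((z_α + z_β)·σ/δ)².
z_α = 1.960; z_β = 0.842 (power 80%).
n = 2 × (2.802 × 3.26 / 1.04)² = 2 × 77.14 = 154.28
Round up: n = 155 per group.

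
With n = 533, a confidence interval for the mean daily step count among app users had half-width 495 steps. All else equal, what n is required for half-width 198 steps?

n = 3332

Margin of error scales as 1/√n, so n₂ = n₁·(E₁/E₂)².
n₂ = 533 × (495/198)² = 533 × 6.25 = 3331.25
Round up: n₂ = 3332.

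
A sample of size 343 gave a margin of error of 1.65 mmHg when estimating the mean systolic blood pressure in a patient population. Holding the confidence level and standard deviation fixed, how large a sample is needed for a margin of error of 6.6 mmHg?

n = 22

Margin of error scales as 1/√n, so n₂ = n₁·(E₁/E₂)².
n₂ = 343 × (1.65/6.6)² = 343 × 0.0625 = 21.44
Round up: n₂ = 22.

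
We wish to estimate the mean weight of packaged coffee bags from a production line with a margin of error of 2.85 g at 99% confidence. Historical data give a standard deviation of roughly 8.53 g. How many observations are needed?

60

For a mean, the margin of error is E = z·σ/√n, so n = (zσ/E)².
At 99% confidence, z = 2.576.
n = (2.576 × 8.53 / 2.85)² = 59.44
Round up: n = 60.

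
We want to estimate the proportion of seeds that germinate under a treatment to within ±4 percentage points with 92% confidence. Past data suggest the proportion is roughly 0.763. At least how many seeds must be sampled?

For a proportion with margin E = 0.04 at 92% confidence, z = 1.751.
n = p̂(1−p̂)(z/E)² = 0.763 × 0.237 × (1.751/0.04)² = 346.52
Round up: n = 347.

n = 347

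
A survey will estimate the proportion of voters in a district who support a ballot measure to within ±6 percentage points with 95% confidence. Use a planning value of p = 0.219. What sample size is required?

183

For a proportion with margin E = 0.06 at 95% confidence, z = 1.960.
n = p̂(1−p̂)(z/E)² = 0.219 × 0.781 × (1.960/0.06)² = 182.52
Round up: n = 183.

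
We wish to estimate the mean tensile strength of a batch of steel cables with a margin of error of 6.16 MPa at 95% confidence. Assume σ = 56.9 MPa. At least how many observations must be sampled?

n = 328

For a mean, the margin of error is E = z·σ/√n, so n = (zσ/E)².
At 95% confidence, z = 1.960.
n = (1.960 × 56.9 / 6.16)² = 327.77
Round up: n = 328.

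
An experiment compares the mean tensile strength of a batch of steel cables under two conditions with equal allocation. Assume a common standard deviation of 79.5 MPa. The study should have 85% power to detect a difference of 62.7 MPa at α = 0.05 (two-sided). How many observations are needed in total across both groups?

For two equal groups, n per group = 2·((z_{α/2} + z_β)·σ/δ)².
z_{α/2} = 1.960; z_β = 1.036 (power 85%).
n = 2 × (2.996 × 79.5 / 62.7)² = 2 × 14.43 = 28.86
Round up: n = 29 per group.
Total across both groups: 2 × 29 = 58.

58 total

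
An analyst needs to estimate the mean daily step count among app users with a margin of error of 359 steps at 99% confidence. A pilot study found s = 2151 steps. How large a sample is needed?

239

For a mean, the margin of error is E = z·σ/√n, so n = (zσ/E)².
At 99% confidence, z = 2.576.
n = (2.576 × 2151 / 359)² = 238.22
Round up: n = 239.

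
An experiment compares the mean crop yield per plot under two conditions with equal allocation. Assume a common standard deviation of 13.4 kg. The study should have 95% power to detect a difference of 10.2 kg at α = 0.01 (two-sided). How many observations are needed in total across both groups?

124 total

For two equal groups, n per group = 2·((z_{α/2} + z_β)·σ/δ)².
z_{α/2} = 2.576; z_β = 1.645 (power 95%).
n = 2 × (4.221 × 13.4 / 10.2)² = 2 × 30.75 = 61.50
Round up: n = 62 per group.
Total across both groups: 2 × 62 = 124.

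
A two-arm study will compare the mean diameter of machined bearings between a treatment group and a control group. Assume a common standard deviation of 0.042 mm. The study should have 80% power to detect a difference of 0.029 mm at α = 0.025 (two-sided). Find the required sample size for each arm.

For two equal groups, n per group = 2·((z_{α/2} + z_β)·σ/δ)².
z_{α/2} = 2.241; z_β = 0.842 (power 80%).
n = 2 × (3.083 × 0.042 / 0.029)² = 2 × 19.94 = 39.88
Round up: n = 40 per group.

40 per group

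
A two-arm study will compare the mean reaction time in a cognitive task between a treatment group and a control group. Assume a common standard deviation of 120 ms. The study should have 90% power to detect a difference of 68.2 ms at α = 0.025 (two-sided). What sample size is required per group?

For two equal groups, n per group = 2·((z_{α/2} + z_β)·σ/δ)².
z_{α/2} = 2.241; z_β = 1.282 (power 90%).
n = 2 × (3.523 × 120 / 68.2)² = 2 × 38.43 = 76.86
Round up: n = 77 per group.

77 per group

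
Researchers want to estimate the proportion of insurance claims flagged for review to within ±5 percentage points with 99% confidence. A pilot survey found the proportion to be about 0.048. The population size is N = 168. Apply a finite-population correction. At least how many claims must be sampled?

For a proportion with margin E = 0.05 at 99% confidence, z = 2.576.
n = p̂(1−p̂)(z/E)² = 0.048 × 0.952 × (2.576/0.05)² = 121.29 — call this n₀.
Finite-population correction with N = 168: n = n₀ / (1 + (n₀−1)/N) = 121.29 / 1.716 = 70.68
Round up: n = 71.

71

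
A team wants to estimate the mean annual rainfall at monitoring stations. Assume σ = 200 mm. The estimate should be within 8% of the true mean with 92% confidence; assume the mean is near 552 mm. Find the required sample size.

For a mean, the margin of error is E = z·σ/√n, so n = (zσ/E)².
At 92% confidence, z = 1.751.
E = 8% of 552 = 44.16 mm.
n = (1.751 × 200 / 44.16)² = 62.89
Round up: n = 63.

63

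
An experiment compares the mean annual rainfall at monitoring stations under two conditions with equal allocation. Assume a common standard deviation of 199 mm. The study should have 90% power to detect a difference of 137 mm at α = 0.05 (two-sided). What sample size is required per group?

For two equal groups, n per group = 2·((z_{α/2} + z_β)·σ/δ)².
z_{α/2} = 1.960; z_β = 1.282 (power 90%).
n = 2 × (3.242 × 199 / 137)² = 2 × 22.18 = 44.36
Round up: n = 45 per group.

45 per group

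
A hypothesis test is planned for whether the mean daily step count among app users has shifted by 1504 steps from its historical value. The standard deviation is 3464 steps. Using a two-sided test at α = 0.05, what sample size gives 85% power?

For a one-sample z-test, n = ((z_{α/2} + z_β)·σ/δ)².
z_{α/2} = 1.960 (two-sided α = 0.05); z_β = 1.036 (power 85% → β = 0.15).
n = (2.996 × 3464 / 1504)² = 47.61
Round up: n = 48.

n = 48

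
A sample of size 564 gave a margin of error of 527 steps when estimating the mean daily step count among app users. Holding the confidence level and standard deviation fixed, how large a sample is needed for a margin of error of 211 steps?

Margin of error scales as 1/√n, so n₂ = n₁·(E₁/E₂)².
n₂ = 564 × (527/211)² = 564 × 6.238 = 3518.23
Round up: n₂ = 3519.

3519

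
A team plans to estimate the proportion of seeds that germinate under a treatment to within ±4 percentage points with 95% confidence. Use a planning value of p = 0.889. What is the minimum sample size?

For a proportion with margin E = 0.04 at 95% confidence, z = 1.960.
n = p̂(1−p̂)(z/E)² = 0.889 × 0.111 × (1.960/0.04)² = 236.93
Round up: n = 237.

237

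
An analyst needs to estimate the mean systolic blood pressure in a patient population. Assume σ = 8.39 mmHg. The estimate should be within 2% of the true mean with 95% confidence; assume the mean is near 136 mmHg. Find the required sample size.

n = 37

For a mean, the margin of error is E = z·σ/√n, so n = (zσ/E)².
At 95% confidence, z = 1.960.
E = 2% of 136 = 2.72 mmHg.
n = (1.960 × 8.39 / 2.72)² = 36.55
Round up: n = 37.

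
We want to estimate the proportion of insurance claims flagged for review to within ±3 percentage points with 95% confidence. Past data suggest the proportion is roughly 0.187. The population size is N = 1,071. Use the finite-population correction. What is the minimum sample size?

For a proportion with margin E = 0.03 at 95% confidence, z = 1.960.
n = p̂(1−p̂)(z/E)² = 0.187 × 0.813 × (1.960/0.03)² = 648.94 — call this n₀.
Finite-population correction with N = 1,071: n = n₀ / (1 + (n₀−1)/N) = 648.94 / 1.605 = 404.32
Round up: n = 405.

405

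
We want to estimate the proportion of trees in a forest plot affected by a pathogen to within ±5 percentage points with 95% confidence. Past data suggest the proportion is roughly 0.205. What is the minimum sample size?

For a proportion with margin E = 0.05 at 95% confidence, z = 1.960.
n = p̂(1−p̂)(z/E)² = 0.205 × 0.795 × (1.960/0.05)² = 250.43
Round up: n = 251.

251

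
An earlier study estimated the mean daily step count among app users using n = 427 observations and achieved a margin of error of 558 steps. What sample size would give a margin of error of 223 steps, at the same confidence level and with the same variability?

2674

Margin of error scales as 1/√n, so n₂ = n₁·(E₁/E₂)².
n₂ = 427 × (558/223)² = 427 × 6.261 = 2673.45
Round up: n₂ = 2674.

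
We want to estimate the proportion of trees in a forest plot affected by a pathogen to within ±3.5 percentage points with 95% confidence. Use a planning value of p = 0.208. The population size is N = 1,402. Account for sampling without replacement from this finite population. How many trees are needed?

For a proportion with margin E = 0.035 at 95% confidence, z = 1.960.
n = p̂(1−p̂)(z/E)² = 0.208 × 0.792 × (1.960/0.035)² = 516.61 — call this n₀.
Finite-population correction with N = 1,402: n = n₀ / (1 + (n₀−1)/N) = 516.61 / 1.368 = 377.64
Round up: n = 378.

378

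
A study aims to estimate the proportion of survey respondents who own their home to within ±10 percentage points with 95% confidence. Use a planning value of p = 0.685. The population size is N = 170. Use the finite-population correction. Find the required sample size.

n = 56

For a proportion with margin E = 0.1 at 95% confidence, z = 1.960.
n = p̂(1−p̂)(z/E)² = 0.685 × 0.315 × (1.960/0.1)² = 82.89 — call this n₀.
Finite-population correction with N = 170: n = n₀ / (1 + (n₀−1)/N) = 82.89 / 1.482 = 55.93
Round up: n = 56.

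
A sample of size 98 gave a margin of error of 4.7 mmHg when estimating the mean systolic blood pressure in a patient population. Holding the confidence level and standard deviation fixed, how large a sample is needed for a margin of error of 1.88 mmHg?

613

Margin of error scales as 1/√n, so n₂ = n₁·(E₁/E₂)².
n₂ = 98 × (4.7/1.88)² = 98 × 6.25 = 612.50
Round up: n₂ = 613.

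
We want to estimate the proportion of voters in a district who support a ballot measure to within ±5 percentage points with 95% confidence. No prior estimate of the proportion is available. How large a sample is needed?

n = 385

For a proportion with margin E = 0.05 at 95% confidence, z = 1.960.
With no prior estimate, use p = 0.5, which maximizes p(1−p) at 0.25.
n = 0.25 × (z/E)² = 0.25 × (1.960/0.05)² = 384.16
Round up: n = 385.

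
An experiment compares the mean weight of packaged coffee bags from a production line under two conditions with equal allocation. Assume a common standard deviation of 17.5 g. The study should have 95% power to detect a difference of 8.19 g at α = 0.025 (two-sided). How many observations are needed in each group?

138 per group

For two equal groups, n per group = 2·((z_{α/2} + z_β)·σ/δ)².
z_{α/2} = 2.241; z_β = 1.645 (power 95%).
n = 2 × (3.886 × 17.5 / 8.19)² = 2 × 68.95 = 137.90
Round up: n = 138 per group.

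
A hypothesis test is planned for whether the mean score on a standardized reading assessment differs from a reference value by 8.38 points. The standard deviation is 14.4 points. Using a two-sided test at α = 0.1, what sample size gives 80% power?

For a one-sample z-test, n = ((z_{α/2} + z_β)·σ/δ)².
z_{α/2} = 1.645 (two-sided α = 0.1); z_β = 0.842 (power 80% → β = 0.2).
n = (2.487 × 14.4 / 8.38)² = 18.26
Round up: n = 19.

19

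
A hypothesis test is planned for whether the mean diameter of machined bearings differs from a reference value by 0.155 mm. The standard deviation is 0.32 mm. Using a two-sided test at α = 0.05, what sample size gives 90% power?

n = 45

For a one-sample z-test, n = ((z_{α/2} + z_β)·σ/δ)².
z_{α/2} = 1.960 (two-sided α = 0.05); z_β = 1.282 (power 90% → β = 0.1).
n = (3.242 × 0.32 / 0.155)² = 44.80
Round up: n = 45.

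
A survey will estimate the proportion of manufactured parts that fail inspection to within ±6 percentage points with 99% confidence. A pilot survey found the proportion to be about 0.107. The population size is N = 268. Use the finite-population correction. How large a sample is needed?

107

For a proportion with margin E = 0.06 at 99% confidence, z = 2.576.
n = p̂(1−p̂)(z/E)² = 0.107 × 0.893 × (2.576/0.06)² = 176.13 — call this n₀.
Finite-population correction with N = 268: n = n₀ / (1 + (n₀−1)/N) = 176.13 / 1.653 = 106.55
Round up: n = 107.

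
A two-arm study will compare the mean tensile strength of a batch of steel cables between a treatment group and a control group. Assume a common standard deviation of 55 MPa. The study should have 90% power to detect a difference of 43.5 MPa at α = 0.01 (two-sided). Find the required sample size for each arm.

48 per group

For two equal groups, n per group = 2·((z_{α/2} + z_β)·σ/δ)².
z_{α/2} = 2.576; z_β = 1.282 (power 90%).
n = 2 × (3.858 × 55 / 43.5)² = 2 × 23.79 = 47.58
Round up: n = 48 per group.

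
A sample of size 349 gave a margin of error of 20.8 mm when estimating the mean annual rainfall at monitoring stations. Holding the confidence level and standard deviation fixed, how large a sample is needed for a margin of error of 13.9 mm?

n = 782

Margin of error scales as 1/√n, so n₂ = n₁·(E₁/E₂)².
n₂ = 349 × (20.8/13.9)² = 349 × 2.239 = 781.41
Round up: n₂ = 782.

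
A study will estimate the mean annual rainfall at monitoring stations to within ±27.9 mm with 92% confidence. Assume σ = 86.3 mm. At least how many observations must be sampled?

For a mean, the margin of error is E = z·σ/√n, so n = (zσ/E)².
At 92% confidence, z = 1.751.
n = (1.751 × 86.3 / 27.9)² = 29.33
Round up: n = 30.

30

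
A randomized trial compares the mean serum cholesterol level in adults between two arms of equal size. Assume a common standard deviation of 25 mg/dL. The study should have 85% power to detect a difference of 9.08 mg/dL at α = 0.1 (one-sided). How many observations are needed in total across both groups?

For two equal groups, n per group = 2·((z_α + z_β)·σ/δ)².
z_α = 1.282; z_β = 1.036 (power 85%).
n = 2 × (2.318 × 25 / 9.08)² = 2 × 40.73 = 81.46
Round up: n = 82 per group.
Total across both groups: 2 × 82 = 164.

164 total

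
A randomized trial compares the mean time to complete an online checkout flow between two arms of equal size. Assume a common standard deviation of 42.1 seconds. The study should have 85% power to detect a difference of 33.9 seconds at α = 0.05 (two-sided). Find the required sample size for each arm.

For two equal groups, n per group = 2·((z_{α/2} + z_β)·σ/δ)².
z_{α/2} = 1.960; z_β = 1.036 (power 85%).
n = 2 × (2.996 × 42.1 / 33.9)² = 2 × 13.84 = 27.68
Round up: n = 28 per group.

28 per group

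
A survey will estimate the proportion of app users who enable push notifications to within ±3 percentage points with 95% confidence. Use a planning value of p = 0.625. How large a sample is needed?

For a proportion with margin E = 0.03 at 95% confidence, z = 1.960.
n = p̂(1−p̂)(z/E)² = 0.625 × 0.375 × (1.960/0.03)² = 1000.42
Round up: n = 1001.

1001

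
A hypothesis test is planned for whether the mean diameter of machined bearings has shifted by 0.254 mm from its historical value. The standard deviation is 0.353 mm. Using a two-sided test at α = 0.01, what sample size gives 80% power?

23

For a one-sample z-test, n = ((z_{α/2} + z_β)·σ/δ)².
z_{α/2} = 2.576 (two-sided α = 0.01); z_β = 0.842 (power 80% → β = 0.2).
n = (3.418 × 0.353 / 0.254)² = 22.56
Round up: n = 23.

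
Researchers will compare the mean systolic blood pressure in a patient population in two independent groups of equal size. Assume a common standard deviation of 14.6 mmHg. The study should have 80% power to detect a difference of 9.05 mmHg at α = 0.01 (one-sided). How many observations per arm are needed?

For two equal groups, n per group = 2·((z_α + z_β)·σ/δ)².
z_α = 2.326; z_β = 0.842 (power 80%).
n = 2 × (3.168 × 14.6 / 9.05)² = 2 × 26.12 = 52.24
Round up: n = 53 per group.

53 per group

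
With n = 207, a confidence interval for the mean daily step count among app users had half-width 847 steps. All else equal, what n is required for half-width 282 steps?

Margin of error scales as 1/√n, so n₂ = n₁·(E₁/E₂)².
n₂ = 207 × (847/282)² = 207 × 9.021 = 1867.35
Round up: n₂ = 1868.

n = 1868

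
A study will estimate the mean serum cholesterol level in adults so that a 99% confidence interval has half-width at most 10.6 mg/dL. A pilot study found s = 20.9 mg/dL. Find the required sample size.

For a mean, the margin of error is E = z·σ/√n, so n = (zσ/E)².
At 99% confidence, z = 2.576.
n = (2.576 × 20.9 / 10.6)² = 25.80
Round up: n = 26.

26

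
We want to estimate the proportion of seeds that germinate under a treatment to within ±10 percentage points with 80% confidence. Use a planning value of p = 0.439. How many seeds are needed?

For a proportion with margin E = 0.1 at 80% confidence, z = 1.282.
n = p̂(1−p̂)(z/E)² = 0.439 × 0.561 × (1.282/0.1)² = 40.48
Round up: n = 41.

n = 41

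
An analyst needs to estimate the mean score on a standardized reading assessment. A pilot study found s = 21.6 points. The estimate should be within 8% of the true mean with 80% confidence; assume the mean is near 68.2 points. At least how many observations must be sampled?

26

For a mean, the margin of error is E = z·σ/√n, so n = (zσ/E)².
At 80% confidence, z = 1.282.
E = 8% of 68.2 = 5.456 points.
n = (1.282 × 21.6 / 5.456)² = 25.76
Round up: n = 26.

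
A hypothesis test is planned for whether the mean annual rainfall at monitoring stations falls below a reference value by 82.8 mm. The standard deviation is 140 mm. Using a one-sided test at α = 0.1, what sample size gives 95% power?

For a one-sample z-test, n = ((z_α + z_β)·σ/δ)².
z_α = 1.282 (one-sided α = 0.1); z_β = 1.645 (power 95% → β = 0.05).
n = (2.927 × 140 / 82.8)² = 24.49
Round up: n = 25.

25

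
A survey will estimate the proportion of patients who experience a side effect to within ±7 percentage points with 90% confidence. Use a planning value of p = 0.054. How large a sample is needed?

29

For a proportion with margin E = 0.07 at 90% confidence, z = 1.645.
n = p̂(1−p̂)(z/E)² = 0.054 × 0.946 × (1.645/0.07)² = 28.21
Round up: n = 29.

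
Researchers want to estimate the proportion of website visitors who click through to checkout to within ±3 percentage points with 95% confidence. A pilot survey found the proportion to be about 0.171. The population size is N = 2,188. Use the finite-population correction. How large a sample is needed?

For a proportion with margin E = 0.03 at 95% confidence, z = 1.960.
n = p̂(1−p̂)(z/E)² = 0.171 × 0.829 × (1.960/0.03)² = 605.09 — call this n₀.
Finite-population correction with N = 2,188: n = n₀ / (1 + (n₀−1)/N) = 605.09 / 1.276 = 474.21
Round up: n = 475.

n = 475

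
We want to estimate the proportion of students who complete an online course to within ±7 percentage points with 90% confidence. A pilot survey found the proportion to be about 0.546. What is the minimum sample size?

n = 137

For a proportion with margin E = 0.07 at 90% confidence, z = 1.645.
n = p̂(1−p̂)(z/E)² = 0.546 × 0.454 × (1.645/0.07)² = 136.89
Round up: n = 137.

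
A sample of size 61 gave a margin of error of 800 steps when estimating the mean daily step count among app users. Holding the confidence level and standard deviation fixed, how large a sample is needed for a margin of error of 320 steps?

Margin of error scales as 1/√n, so n₂ = n₁·(E₁/E₂)².
n₂ = 61 × (800/320)² = 61 × 6.25 = 381.25
Round up: n₂ = 382.

382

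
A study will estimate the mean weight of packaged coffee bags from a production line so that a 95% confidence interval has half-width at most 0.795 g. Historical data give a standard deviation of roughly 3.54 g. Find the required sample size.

For a mean, the margin of error is E = z·σ/√n, so n = (zσ/E)².
At 95% confidence, z = 1.960.
n = (1.960 × 3.54 / 0.795)² = 76.17
Round up: n = 77.

77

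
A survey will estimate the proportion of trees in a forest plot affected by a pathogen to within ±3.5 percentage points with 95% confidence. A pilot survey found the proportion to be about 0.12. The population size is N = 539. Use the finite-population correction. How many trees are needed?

206

For a proportion with margin E = 0.035 at 95% confidence, z = 1.960.
n = p̂(1−p̂)(z/E)² = 0.12 × 0.88 × (1.960/0.035)² = 331.16 — call this n₀.
Finite-population correction with N = 539: n = n₀ / (1 + (n₀−1)/N) = 331.16 / 1.613 = 205.31
Round up: n = 206.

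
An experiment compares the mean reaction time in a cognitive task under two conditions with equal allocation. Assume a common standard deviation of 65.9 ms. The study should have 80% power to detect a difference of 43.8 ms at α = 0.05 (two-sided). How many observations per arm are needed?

36 per group

For two equal groups, n per group = 2·((z_{α/2} + z_β)·σ/δ)².
z_{α/2} = 1.960; z_β = 0.842 (power 80%).
n = 2 × (2.802 × 65.9 / 43.8)² = 2 × 17.77 = 35.54
Round up: n = 36 per group.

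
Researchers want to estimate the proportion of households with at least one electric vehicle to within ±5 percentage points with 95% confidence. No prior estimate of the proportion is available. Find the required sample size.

385

For a proportion with margin E = 0.05 at 95% confidence, z = 1.960.
With no prior estimate, use p = 0.5, which maximizes p(1−p) at 0.25.
n = 0.25 × (z/E)² = 0.25 × (1.960/0.05)² = 384.16
Round up: n = 385.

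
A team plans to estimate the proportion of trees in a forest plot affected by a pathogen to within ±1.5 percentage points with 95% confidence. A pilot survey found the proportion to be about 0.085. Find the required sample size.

1328

For a proportion with margin E = 0.015 at 95% confidence, z = 1.960.
n = p̂(1−p̂)(z/E)² = 0.085 × 0.915 × (1.960/0.015)² = 1327.91
Round up: n = 1328.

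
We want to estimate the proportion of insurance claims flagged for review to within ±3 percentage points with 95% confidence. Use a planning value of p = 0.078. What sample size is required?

n = 307

For a proportion with margin E = 0.03 at 95% confidence, z = 1.960.
n = p̂(1−p̂)(z/E)² = 0.078 × 0.922 × (1.960/0.03)² = 306.97
Round up: n = 307.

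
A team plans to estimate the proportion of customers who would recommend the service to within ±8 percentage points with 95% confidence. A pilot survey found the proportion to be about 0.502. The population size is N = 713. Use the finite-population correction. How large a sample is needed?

125

For a proportion with margin E = 0.08 at 95% confidence, z = 1.960.
n = p̂(1−p̂)(z/E)² = 0.502 × 0.498 × (1.960/0.08)² = 150.06 — call this n₀.
Finite-population correction with N = 713: n = n₀ / (1 + (n₀−1)/N) = 150.06 / 1.209 = 124.12
Round up: n = 125.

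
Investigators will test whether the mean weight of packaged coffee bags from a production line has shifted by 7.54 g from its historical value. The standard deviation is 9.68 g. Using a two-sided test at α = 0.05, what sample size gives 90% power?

For a one-sample z-test, n = ((z_{α/2} + z_β)·σ/δ)².
z_{α/2} = 1.960 (two-sided α = 0.05); z_β = 1.282 (power 90% → β = 0.1).
n = (3.242 × 9.68 / 7.54)² = 17.32
Round up: n = 18.

n = 18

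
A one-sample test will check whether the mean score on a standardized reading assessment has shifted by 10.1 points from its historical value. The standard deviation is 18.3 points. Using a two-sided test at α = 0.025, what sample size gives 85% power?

36

For a one-sample z-test, n = ((z_{α/2} + z_β)·σ/δ)².
z_{α/2} = 2.241 (two-sided α = 0.025); z_β = 1.036 (power 85% → β = 0.15).
n = (3.277 × 18.3 / 10.1)² = 35.25
Round up: n = 36.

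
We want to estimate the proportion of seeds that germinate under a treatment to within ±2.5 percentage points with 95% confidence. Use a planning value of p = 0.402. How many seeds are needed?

1478

For a proportion with margin E = 0.025 at 95% confidence, z = 1.960.
n = p̂(1−p̂)(z/E)² = 0.402 × 0.598 × (1.960/0.025)² = 1477.61
Round up: n = 1478.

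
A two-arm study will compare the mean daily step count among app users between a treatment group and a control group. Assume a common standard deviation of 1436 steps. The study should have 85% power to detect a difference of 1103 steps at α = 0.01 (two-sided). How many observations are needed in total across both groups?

90 total

For two equal groups, n per group = 2·((z_{α/2} + z_β)·σ/δ)².
z_{α/2} = 2.576; z_β = 1.036 (power 85%).
n = 2 × (3.612 × 1436 / 1103)² = 2 × 22.11 = 44.22
Round up: n = 45 per group.
Total across both groups: 2 × 45 = 90.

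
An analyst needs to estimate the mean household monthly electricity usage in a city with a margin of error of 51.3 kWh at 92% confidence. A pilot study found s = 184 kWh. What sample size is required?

For a mean, the margin of error is E = z·σ/√n, so n = (zσ/E)².
At 92% confidence, z = 1.751.
n = (1.751 × 184 / 51.3)² = 39.44
Round up: n = 40.

40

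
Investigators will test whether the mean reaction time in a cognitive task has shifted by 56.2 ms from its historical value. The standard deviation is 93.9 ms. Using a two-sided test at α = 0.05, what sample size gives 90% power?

For a one-sample z-test, n = ((z_{α/2} + z_β)·σ/δ)².
z_{α/2} = 1.960 (two-sided α = 0.05); z_β = 1.282 (power 90% → β = 0.1).
n = (3.242 × 93.9 / 56.2)² = 29.34
Round up: n = 30.

30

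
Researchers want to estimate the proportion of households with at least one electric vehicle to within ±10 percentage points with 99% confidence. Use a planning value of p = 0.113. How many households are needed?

67

For a proportion with margin E = 0.1 at 99% confidence, z = 2.576.
n = p̂(1−p̂)(z/E)² = 0.113 × 0.887 × (2.576/0.1)² = 66.51
Round up: n = 67.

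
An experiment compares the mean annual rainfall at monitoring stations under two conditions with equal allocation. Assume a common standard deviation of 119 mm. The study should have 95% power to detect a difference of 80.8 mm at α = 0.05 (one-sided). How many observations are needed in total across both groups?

For two equal groups, n per group = 2·((z_α + z_β)·σ/δ)².
z_α = 1.645; z_β = 1.645 (power 95%).
n = 2 × (3.290 × 119 / 80.8)² = 2 × 23.48 = 46.96
Round up: n = 47 per group.
Total across both groups: 2 × 47 = 94.

94 total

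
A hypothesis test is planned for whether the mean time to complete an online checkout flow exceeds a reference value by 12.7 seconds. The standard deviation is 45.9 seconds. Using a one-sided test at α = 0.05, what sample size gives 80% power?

n = 81

For a one-sample z-test, n = ((z_α + z_β)·σ/δ)².
z_α = 1.645 (one-sided α = 0.05); z_β = 0.842 (power 80% → β = 0.2).
n = (2.487 × 45.9 / 12.7)² = 80.79
Round up: n = 81.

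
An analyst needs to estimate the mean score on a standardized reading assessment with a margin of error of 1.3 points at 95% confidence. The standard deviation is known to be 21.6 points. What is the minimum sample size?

For a mean, the margin of error is E = z·σ/√n, so n = (zσ/E)².
At 95% confidence, z = 1.960.
n = (1.960 × 21.6 / 1.3)² = 1060.55
Round up: n = 1061.

n = 1061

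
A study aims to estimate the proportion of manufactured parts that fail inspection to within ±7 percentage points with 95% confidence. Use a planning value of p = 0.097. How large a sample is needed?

69

For a proportion with margin E = 0.07 at 95% confidence, z = 1.960.
n = p̂(1−p̂)(z/E)² = 0.097 × 0.903 × (1.960/0.07)² = 68.67
Round up: n = 69.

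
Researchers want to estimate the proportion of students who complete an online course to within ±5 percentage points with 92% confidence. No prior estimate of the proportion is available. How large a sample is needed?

307

For a proportion with margin E = 0.05 at 92% confidence, z = 1.751.
With no prior estimate, use p = 0.5, which maximizes p(1−p) at 0.25.
n = 0.25 × (z/E)² = 0.25 × (1.751/0.05)² = 306.60
Round up: n = 307.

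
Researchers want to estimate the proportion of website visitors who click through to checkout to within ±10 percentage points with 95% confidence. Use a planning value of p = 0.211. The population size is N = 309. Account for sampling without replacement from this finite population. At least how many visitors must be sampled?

n = 54

For a proportion with margin E = 0.1 at 95% confidence, z = 1.960.
n = p̂(1−p̂)(z/E)² = 0.211 × 0.789 × (1.960/0.1)² = 63.95 — call this n₀.
Finite-population correction with N = 309: n = n₀ / (1 + (n₀−1)/N) = 63.95 / 1.204 = 53.11
Round up: n = 54.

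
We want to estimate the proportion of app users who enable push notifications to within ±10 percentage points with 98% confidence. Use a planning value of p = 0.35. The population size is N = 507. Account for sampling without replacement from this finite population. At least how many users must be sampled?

100

For a proportion with margin E = 0.1 at 98% confidence, z = 2.326.
n = p̂(1−p̂)(z/E)² = 0.35 × 0.65 × (2.326/0.1)² = 123.08 — call this n₀.
Finite-population correction with N = 507: n = n₀ / (1 + (n₀−1)/N) = 123.08 / 1.241 = 99.18
Round up: n = 100.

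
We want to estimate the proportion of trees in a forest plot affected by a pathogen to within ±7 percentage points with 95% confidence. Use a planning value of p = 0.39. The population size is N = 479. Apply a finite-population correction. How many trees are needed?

For a proportion with margin E = 0.07 at 95% confidence, z = 1.960.
n = p̂(1−p̂)(z/E)² = 0.39 × 0.61 × (1.960/0.07)² = 186.51 — call this n₀.
Finite-population correction with N = 479: n = n₀ / (1 + (n₀−1)/N) = 186.51 / 1.387 = 134.47
Round up: n = 135.

n = 135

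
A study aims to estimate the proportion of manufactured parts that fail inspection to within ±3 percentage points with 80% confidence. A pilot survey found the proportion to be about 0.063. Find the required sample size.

For a proportion with margin E = 0.03 at 80% confidence, z = 1.282.
n = p̂(1−p̂)(z/E)² = 0.063 × 0.937 × (1.282/0.03)² = 107.80
Round up: n = 108.

108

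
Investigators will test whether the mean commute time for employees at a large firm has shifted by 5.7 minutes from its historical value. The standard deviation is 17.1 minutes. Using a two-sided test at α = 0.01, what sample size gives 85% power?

For a one-sample z-test, n = ((z_{α/2} + z_β)·σ/δ)².
z_{α/2} = 2.576 (two-sided α = 0.01); z_β = 1.036 (power 85% → β = 0.15).
n = (3.612 × 17.1 / 5.7)² = 117.42
Round up: n = 118.

118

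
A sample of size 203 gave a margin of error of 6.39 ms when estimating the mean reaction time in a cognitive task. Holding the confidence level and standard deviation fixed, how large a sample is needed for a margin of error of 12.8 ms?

Margin of error scales as 1/√n, so n₂ = n₁·(E₁/E₂)².
n₂ = 203 × (6.39/12.8)² = 203 × 0.2492 = 50.59
Round up: n₂ = 51.

n = 51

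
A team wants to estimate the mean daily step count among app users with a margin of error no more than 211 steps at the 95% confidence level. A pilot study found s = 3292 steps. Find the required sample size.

For a mean, the margin of error is E = z·σ/√n, so n = (zσ/E)².
At 95% confidence, z = 1.960.
n = (1.960 × 3292 / 211)² = 935.12
Round up: n = 936.

936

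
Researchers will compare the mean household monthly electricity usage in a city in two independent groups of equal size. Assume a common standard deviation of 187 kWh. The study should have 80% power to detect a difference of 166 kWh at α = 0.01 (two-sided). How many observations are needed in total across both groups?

For two equal groups, n per group = 2·((z_{α/2} + z_β)·σ/δ)².
z_{α/2} = 2.576; z_β = 0.842 (power 80%).
n = 2 × (3.418 × 187 / 166)² = 2 × 14.83 = 29.66
Round up: n = 30 per group.
Total across both groups: 2 × 30 = 60.

60 total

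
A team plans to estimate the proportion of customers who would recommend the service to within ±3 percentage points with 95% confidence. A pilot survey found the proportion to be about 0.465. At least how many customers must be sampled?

1062

For a proportion with margin E = 0.03 at 95% confidence, z = 1.960.
n = p̂(1−p̂)(z/E)² = 0.465 × 0.535 × (1.960/0.03)² = 1061.88
Round up: n = 1062.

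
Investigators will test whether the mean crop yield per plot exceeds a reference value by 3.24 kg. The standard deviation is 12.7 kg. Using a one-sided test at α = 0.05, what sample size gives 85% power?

111

For a one-sample z-test, n = ((z_α + z_β)·σ/δ)².
z_α = 1.645 (one-sided α = 0.05); z_β = 1.036 (power 85% → β = 0.15).
n = (2.681 × 12.7 / 3.24)² = 110.44
Round up: n = 111.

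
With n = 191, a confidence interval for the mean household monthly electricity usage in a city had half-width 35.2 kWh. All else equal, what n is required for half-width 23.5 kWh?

Margin of error scales as 1/√n, so n₂ = n₁·(E₁/E₂)².
n₂ = 191 × (35.2/23.5)² = 191 × 2.244 = 428.60
Round up: n₂ = 429.

429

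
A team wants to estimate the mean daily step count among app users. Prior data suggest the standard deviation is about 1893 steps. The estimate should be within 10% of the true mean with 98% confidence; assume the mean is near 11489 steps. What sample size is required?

15

For a mean, the margin of error is E = z·σ/√n, so n = (zσ/E)².
At 98% confidence, z = 2.326.
E = 10% of 11489 = 1149 steps.
n = (2.326 × 1893 / 1149)² = 14.69
Round up: n = 15.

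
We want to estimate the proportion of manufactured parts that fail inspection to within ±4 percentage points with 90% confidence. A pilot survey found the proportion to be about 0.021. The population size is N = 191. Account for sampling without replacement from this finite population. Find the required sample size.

For a proportion with margin E = 0.04 at 90% confidence, z = 1.645.
n = p̂(1−p̂)(z/E)² = 0.021 × 0.979 × (1.645/0.04)² = 34.77 — call this n₀.
Finite-population correction with N = 191: n = n₀ / (1 + (n₀−1)/N) = 34.77 / 1.177 = 29.54
Round up: n = 30.

30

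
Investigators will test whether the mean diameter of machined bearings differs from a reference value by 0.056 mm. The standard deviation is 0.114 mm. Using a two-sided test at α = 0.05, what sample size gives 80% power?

33

For a one-sample z-test, n = ((z_{α/2} + z_β)·σ/δ)².
z_{α/2} = 1.960 (two-sided α = 0.05); z_β = 0.842 (power 80% → β = 0.2).
n = (2.802 × 0.114 / 0.056)² = 32.54
Round up: n = 33.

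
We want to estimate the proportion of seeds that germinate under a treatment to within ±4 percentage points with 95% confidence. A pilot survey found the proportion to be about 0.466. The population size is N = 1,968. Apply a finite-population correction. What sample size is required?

459

For a proportion with margin E = 0.04 at 95% confidence, z = 1.960.
n = p̂(1−p̂)(z/E)² = 0.466 × 0.534 × (1.960/0.04)² = 597.47 — call this n₀.
Finite-population correction with N = 1,968: n = n₀ / (1 + (n₀−1)/N) = 597.47 / 1.303 = 458.53
Round up: n = 459.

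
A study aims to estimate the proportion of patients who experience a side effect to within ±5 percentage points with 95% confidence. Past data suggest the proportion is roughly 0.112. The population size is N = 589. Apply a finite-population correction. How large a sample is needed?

For a proportion with margin E = 0.05 at 95% confidence, z = 1.960.
n = p̂(1−p̂)(z/E)² = 0.112 × 0.888 × (1.960/0.05)² = 152.83 — call this n₀.
Finite-population correction with N = 589: n = n₀ / (1 + (n₀−1)/N) = 152.83 / 1.258 = 121.49
Round up: n = 122.

122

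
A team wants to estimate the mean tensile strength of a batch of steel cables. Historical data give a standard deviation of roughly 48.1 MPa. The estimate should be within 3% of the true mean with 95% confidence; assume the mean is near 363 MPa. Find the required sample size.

For a mean, the margin of error is E = z·σ/√n, so n = (zσ/E)².
At 95% confidence, z = 1.960.
E = 3% of 363 = 10.89 MPa.
n = (1.960 × 48.1 / 10.89)² = 74.95
Round up: n = 75.

75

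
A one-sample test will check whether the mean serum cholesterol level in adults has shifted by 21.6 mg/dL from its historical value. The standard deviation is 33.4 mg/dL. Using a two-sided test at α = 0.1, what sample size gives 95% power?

n = 26

For a one-sample z-test, n = ((z_{α/2} + z_β)·σ/δ)².
z_{α/2} = 1.645 (two-sided α = 0.1); z_β = 1.645 (power 95% → β = 0.05).
n = (3.290 × 33.4 / 21.6)² = 25.88
Round up: n = 26.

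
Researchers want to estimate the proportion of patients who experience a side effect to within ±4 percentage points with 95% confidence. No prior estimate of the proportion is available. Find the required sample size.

601

For a proportion with margin E = 0.04 at 95% confidence, z = 1.960.
With no prior estimate, use p = 0.5, which maximizes p(1−p) at 0.25.
n = 0.25 × (z/E)² = 0.25 × (1.960/0.04)² = 600.25
Round up: n = 601.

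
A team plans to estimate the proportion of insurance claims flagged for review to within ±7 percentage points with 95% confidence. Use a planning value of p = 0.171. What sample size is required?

n = 112

For a proportion with margin E = 0.07 at 95% confidence, z = 1.960.
n = p̂(1−p̂)(z/E)² = 0.171 × 0.829 × (1.960/0.07)² = 111.14
Round up: n = 112.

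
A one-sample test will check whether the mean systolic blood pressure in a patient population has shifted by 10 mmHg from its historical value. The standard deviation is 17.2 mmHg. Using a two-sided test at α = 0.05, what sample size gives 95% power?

39

For a one-sample z-test, n = ((z_{α/2} + z_β)·σ/δ)².
z_{α/2} = 1.960 (two-sided α = 0.05); z_β = 1.645 (power 95% → β = 0.05).
n = (3.605 × 17.2 / 10)² = 38.45
Round up: n = 39.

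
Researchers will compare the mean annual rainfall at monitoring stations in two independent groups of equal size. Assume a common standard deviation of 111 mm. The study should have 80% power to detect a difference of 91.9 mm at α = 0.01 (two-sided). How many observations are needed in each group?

35 per group

For two equal groups, n per group = 2·((z_{α/2} + z_β)·σ/δ)².
z_{α/2} = 2.576; z_β = 0.842 (power 80%).
n = 2 × (3.418 × 111 / 91.9)² = 2 × 17.04 = 34.08
Round up: n = 35 per group.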